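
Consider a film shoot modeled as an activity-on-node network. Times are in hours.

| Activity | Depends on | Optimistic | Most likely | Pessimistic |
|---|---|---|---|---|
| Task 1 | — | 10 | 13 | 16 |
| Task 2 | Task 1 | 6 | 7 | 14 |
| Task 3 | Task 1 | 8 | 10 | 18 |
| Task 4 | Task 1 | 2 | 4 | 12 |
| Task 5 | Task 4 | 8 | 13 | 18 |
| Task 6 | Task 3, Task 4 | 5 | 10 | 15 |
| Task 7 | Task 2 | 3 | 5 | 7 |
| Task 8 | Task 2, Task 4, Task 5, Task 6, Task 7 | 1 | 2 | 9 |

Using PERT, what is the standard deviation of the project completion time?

te_Task 1 = (10 + 4·13 + 16)/6 = 78/6 = 13; σ²_Task 1 = ((16−10)/6)² = 1.000
te_Task 2 = (6 + 4·7 + 14)/6 = 48/6 = 8; σ²_Task 2 = ((14−6)/6)² = 1.778
te_Task 3 = (8 + 4·10 + 18)/6 = 66/6 = 11; σ²_Task 3 = ((18−8)/6)² = 2.778
te_Task 4 = (2 + 4·4 + 12)/6 = 30/6 = 5; σ²_Task 4 = ((12−2)/6)² = 2.778
te_Task 5 = (8 + 4·13 + 18)/6 = 78/6 = 13; σ²_Task 5 = ((18−8)/6)² = 2.778
te_Task 6 = (5 + 4·10 + 15)/6 = 60/6 = 10; σ²_Task 6 = ((15−5)/6)² = 2.778
te_Task 7 = (3 + 4·5 + 7)/6 = 30/6 = 5; σ²_Task 7 = ((7−3)/6)² = 0.444
te_Task 8 = (1 + 4·2 + 9)/6 = 18/6 = 3; σ²_Task 8 = ((9−1)/6)² = 1.778

Forward pass:
ES_Task 1 = 0; EF_Task 1 = 13
ES_Task 2 = 13; EF_Task 2 = 13+8 = 21
ES_Task 3 = 13; EF_Task 3 = 13+11 = 24
ES_Task 4 = 13; EF_Task 4 = 13+5 = 18
ES_Task 5 = 18; EF_Task 5 = 18+13 = 31
ES_Task 6 = max(EF_Task 3=24, EF_Task 4=18) = 24; EF_Task 6 = 24+10 = 34
ES_Task 7 = 21; EF_Task 7 = 21+5 = 26
ES_Task 8 = max(EF_Task 2=21, EF_Task 4=18, EF_Task 5=31, EF_Task 6=34, EF_Task 7=26) = 34; EF_Task 8 = 34+3 = 37
Expected project duration μ = 37 hours. Critical path: Task 1 → Task 3 → Task 6 → Task 8.

Variance along critical path = 1.000 + 2.778 + 2.778 + 1.778 = 8.333
σ = √8.333 = 2.887 hours

2.89 hours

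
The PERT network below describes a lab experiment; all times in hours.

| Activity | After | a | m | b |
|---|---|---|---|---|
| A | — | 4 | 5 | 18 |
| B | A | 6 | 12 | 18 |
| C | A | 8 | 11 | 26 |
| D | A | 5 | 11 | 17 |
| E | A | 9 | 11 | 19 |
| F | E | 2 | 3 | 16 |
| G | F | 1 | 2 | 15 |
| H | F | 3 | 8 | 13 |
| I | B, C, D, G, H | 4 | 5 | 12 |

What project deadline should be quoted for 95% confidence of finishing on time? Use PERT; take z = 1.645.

te_A = (4 + 4·5 + 18)/6 = 42/6 = 7; σ²_A = ((18−4)/6)² = 5.444
te_B = (6 + 4·12 + 18)/6 = 72/6 = 12; σ²_B = ((18−6)/6)² = 4.000
te_C = (8 + 4·11 + 26)/6 = 78/6 = 13; σ²_C = ((26−8)/6)² = 9.000
te_D = (5 + 4·11 + 17)/6 = 66/6 = 11; σ²_D = ((17−5)/6)² = 4.000
te_E = (9 + 4·11 + 19)/6 = 72/6 = 12; σ²_E = ((19−9)/6)² = 2.778
te_F = (2 + 4·3 + 16)/6 = 30/6 = 5; σ²_F = ((16−2)/6)² = 5.444
te_G = (1 + 4·2 + 15)/6 = 24/6 = 4; σ²_G = ((15−1)/6)² = 5.444
te_H = (3 + 4·8 + 13)/6 = 48/6 = 8; σ²_H = ((13−3)/6)² = 2.778
te_I = (4 + 4·5 + 12)/6 = 36/6 = 6; σ²_I = ((12−4)/6)² = 1.778

Forward pass:
ES_A = 0; EF_A = 7
ES_B = 7; EF_B = 7+12 = 19
ES_C = 7; EF_C = 7+13 = 20
ES_D = 7; EF_D = 7+11 = 18
ES_E = 7; EF_E = 7+12 = 19
ES_F = 19; EF_F = 19+5 = 24
ES_G = 24; EF_G = 24+4 = 28
ES_H = 24; EF_H = 24+8 = 32
ES_I = max(EF_B=19, EF_C=20, EF_D=18, EF_G=28, EF_H=32) = 32; EF_I = 32+6 = 38
Expected project duration μ = 38 hours. Critical path: A → E → F → H → I.

Variance along critical path = 5.444 + 2.778 + 5.444 + 2.778 + 1.778 = 18.222; σ = 4.269 hours.
D = μ + z·σ = 38 + 1.645·4.269 = 45.0 hours

45.0 hours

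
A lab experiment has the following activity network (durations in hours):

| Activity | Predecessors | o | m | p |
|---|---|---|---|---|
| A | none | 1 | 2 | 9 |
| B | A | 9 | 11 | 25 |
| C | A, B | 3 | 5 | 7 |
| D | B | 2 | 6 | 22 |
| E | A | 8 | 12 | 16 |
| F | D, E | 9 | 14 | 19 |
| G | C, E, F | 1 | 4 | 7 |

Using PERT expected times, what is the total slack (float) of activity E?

9 hours

te_A = (1 + 4·2 + 9)/6 = 18/6 = 3
te_B = (9 + 4·11 + 25)/6 = 78/6 = 13
te_C = (3 + 4·5 + 7)/6 = 30/6 = 5
te_D = (2 + 4·6 + 22)/6 = 48/6 = 8
te_E = (8 + 4·12 + 16)/6 = 72/6 = 12
te_F = (9 + 4·14 + 19)/6 = 84/6 = 14
te_G = (1 + 4·4 + 7)/6 = 24/6 = 4

Forward pass:
ES_A = 0; EF_A = 3
ES_B = 3; EF_B = 3+13 = 16
ES_C = max(EF_A=3, EF_B=16) = 16; EF_C = 16+5 = 21
ES_D = 16; EF_D = 16+8 = 24
ES_E = 3; EF_E = 3+12 = 15
ES_F = max(EF_D=24, EF_E=15) = 24; EF_F = 24+14 = 38
ES_G = max(EF_C=21, EF_E=15, EF_F=38) = 38; EF_G = 38+4 = 42
Expected project duration μ = 42 hours. Critical path: A → B → D → F → G.

Backward pass:
LF_G = 42; LS_G = 42−4 = 38
LF_F = LS_G = 38; LS_F = 38−14 = 24
LF_E = min(LS_F=24, LS_G=38) = 24; LS_E = 24−12 = 12
LF_D = LS_F = 24; LS_D = 24−8 = 16
LF_C = LS_G = 38; LS_C = 38−5 = 33
LF_B = min(LS_C=33, LS_D=16) = 16; LS_B = 16−13 = 3
LF_A = min(LS_B=3, LS_C=33, LS_E=12) = 3; LS_A = 3−3 = 0
Slack_E = LS_E − ES_E = 12 − 3 = 9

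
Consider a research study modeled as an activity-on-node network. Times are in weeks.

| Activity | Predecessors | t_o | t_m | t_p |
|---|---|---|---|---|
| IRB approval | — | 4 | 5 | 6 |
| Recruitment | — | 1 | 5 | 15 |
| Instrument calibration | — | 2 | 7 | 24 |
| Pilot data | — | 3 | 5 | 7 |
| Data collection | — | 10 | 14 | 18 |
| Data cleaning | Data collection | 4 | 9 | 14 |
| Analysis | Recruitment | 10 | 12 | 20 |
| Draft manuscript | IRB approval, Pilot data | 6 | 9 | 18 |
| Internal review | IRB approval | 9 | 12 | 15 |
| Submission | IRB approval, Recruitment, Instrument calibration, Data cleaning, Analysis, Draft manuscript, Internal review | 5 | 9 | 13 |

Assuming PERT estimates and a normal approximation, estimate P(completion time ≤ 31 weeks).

te_IRB approval = (4 + 4·5 + 6)/6 = 30/6 = 5; σ²_IRB approval = ((6−4)/6)² = 0.111
te_Recruitment = (1 + 4·5 + 15)/6 = 36/6 = 6; σ²_Recruitment = ((15−1)/6)² = 5.444
te_Instrument calibration = (2 + 4·7 + 24)/6 = 54/6 = 9; σ²_Instrument calibration = ((24−2)/6)² = 13.444
te_Pilot data = (3 + 4·5 + 7)/6 = 30/6 = 5; σ²_Pilot data = ((7−3)/6)² = 0.444
te_Data collection = (10 + 4·14 + 18)/6 = 84/6 = 14; σ²_Data collection = ((18−10)/6)² = 1.778
te_Data cleaning = (4 + 4·9 + 14)/6 = 54/6 = 9; σ²_Data cleaning = ((14−4)/6)² = 2.778
te_Analysis = (10 + 4·12 + 20)/6 = 78/6 = 13; σ²_Analysis = ((20−10)/6)² = 2.778
te_Draft manuscript = (6 + 4·9 + 18)/6 = 60/6 = 10; σ²_Draft manuscript = ((18−6)/6)² = 4.000
te_Internal review = (9 + 4·12 + 15)/6 = 72/6 = 12; σ²_Internal review = ((15−9)/6)² = 1.000
te_Submission = (5 + 4·9 + 13)/6 = 54/6 = 9; σ²_Submission = ((13−5)/6)² = 1.778

Forward pass:
ES_IRB approval = 0; EF_IRB approval = 5
ES_Recruitment = 0; EF_Recruitment = 6
ES_Instrument calibration = 0; EF_Instrument calibration = 9
ES_Pilot data = 0; EF_Pilot data = 5
ES_Data collection = 0; EF_Data collection = 14
ES_Data cleaning = 14; EF_Data cleaning = 14+9 = 23
ES_Analysis = 6; EF_Analysis = 6+13 = 19
ES_Draft manuscript = max(EF_IRB approval=5, EF_Pilot data=5) = 5; EF_Draft manuscript = 5+10 = 15
ES_Internal review = 5; EF_Internal review = 5+12 = 17
ES_Submission = max(EF_IRB approval=5, EF_Recruitment=6, EF_Instrument calibration=9, EF_Data cleaning=23, EF_Analysis=19, EF_Draft manuscript=15, EF_Internal review=17) = 23; EF_Submission = 23+9 = 32
Expected project duration μ = 32 weeks. Critical path: Data collection → Data cleaning → Submission.

Variance along critical path = 1.778 + 2.778 + 1.778 = 6.333; σ = √6.333 = 2.517 weeks.
Z = (31 − 32) / 2.517 = -0.397
P(T ≤ 31) = Φ(-0.397) ≈ 0.346

0.346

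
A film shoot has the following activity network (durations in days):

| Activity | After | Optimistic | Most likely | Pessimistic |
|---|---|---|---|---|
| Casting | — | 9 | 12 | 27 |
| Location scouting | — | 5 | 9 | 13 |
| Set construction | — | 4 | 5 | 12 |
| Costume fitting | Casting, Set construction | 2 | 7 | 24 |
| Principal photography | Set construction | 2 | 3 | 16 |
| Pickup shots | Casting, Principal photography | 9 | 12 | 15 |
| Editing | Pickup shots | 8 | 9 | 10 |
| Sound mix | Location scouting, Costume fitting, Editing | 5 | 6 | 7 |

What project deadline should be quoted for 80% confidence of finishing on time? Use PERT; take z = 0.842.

te_Casting = (9 + 4·12 + 27)/6 = 84/6 = 14; σ²_Casting = ((27−9)/6)² = 9.000
te_Location scouting = (5 + 4·9 + 13)/6 = 54/6 = 9; σ²_Location scouting = ((13−5)/6)² = 1.778
te_Set construction = (4 + 4·5 + 12)/6 = 36/6 = 6; σ²_Set construction = ((12−4)/6)² = 1.778
te_Costume fitting = (2 + 4·7 + 24)/6 = 54/6 = 9; σ²_Costume fitting = ((24−2)/6)² = 13.444
te_Principal photography = (2 + 4·3 + 16)/6 = 30/6 = 5; σ²_Principal photography = ((16−2)/6)² = 5.444
te_Pickup shots = (9 + 4·12 + 15)/6 = 72/6 = 12; σ²_Pickup shots = ((15−9)/6)² = 1.000
te_Editing = (8 + 4·9 + 10)/6 = 54/6 = 9; σ²_Editing = ((10−8)/6)² = 0.111
te_Sound mix = (5 + 4·6 + 7)/6 = 36/6 = 6; σ²_Sound mix = ((7−5)/6)² = 0.111

Forward pass:
ES_Casting = 0; EF_Casting = 14
ES_Location scouting = 0; EF_Location scouting = 9
ES_Set construction = 0; EF_Set construction = 6
ES_Costume fitting = max(EF_Casting=14, EF_Set construction=6) = 14; EF_Costume fitting = 14+9 = 23
ES_Principal photography = 6; EF_Principal photography = 6+5 = 11
ES_Pickup shots = max(EF_Casting=14, EF_Principal photography=11) = 14; EF_Pickup shots = 14+12 = 26
ES_Editing = 26; EF_Editing = 26+9 = 35
ES_Sound mix = max(EF_Location scouting=9, EF_Costume fitting=23, EF_Editing=35) = 35; EF_Sound mix = 35+6 = 41
Expected project duration μ = 41 days. Critical path: Casting → Pickup shots → Editing → Sound mix.

Variance along critical path = 9.000 + 1.000 + 0.111 + 0.111 = 10.222; σ = 3.197 days.
D = μ + z·σ = 41 + 0.842·3.197 = 43.7 days

43.7 days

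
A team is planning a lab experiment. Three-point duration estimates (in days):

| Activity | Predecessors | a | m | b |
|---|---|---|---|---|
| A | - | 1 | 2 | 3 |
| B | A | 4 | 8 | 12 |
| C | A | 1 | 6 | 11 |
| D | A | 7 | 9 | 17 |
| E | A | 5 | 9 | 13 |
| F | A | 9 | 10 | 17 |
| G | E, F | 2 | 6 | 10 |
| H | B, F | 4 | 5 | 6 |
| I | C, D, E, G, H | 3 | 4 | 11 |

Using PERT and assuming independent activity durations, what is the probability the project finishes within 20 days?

0.043

te_A = (1 + 4·2 + 3)/6 = 12/6 = 2; σ²_A = ((3−1)/6)² = 0.111
te_B = (4 + 4·8 + 12)/6 = 48/6 = 8; σ²_B = ((12−4)/6)² = 1.778
te_C = (1 + 4·6 + 11)/6 = 36/6 = 6; σ²_C = ((11−1)/6)² = 2.778
te_D = (7 + 4·9 + 17)/6 = 60/6 = 10; σ²_D = ((17−7)/6)² = 2.778
te_E = (5 + 4·9 + 13)/6 = 54/6 = 9; σ²_E = ((13−5)/6)² = 1.778
te_F = (9 + 4·10 + 17)/6 = 66/6 = 11; σ²_F = ((17−9)/6)² = 1.778
te_G = (2 + 4·6 + 10)/6 = 36/6 = 6; σ²_G = ((10−2)/6)² = 1.778
te_H = (4 + 4·5 + 6)/6 = 30/6 = 5; σ²_H = ((6−4)/6)² = 0.111
te_I = (3 + 4·4 + 11)/6 = 30/6 = 5; σ²_I = ((11−3)/6)² = 1.778

Forward pass:
ES_A = 0; EF_A = 2
ES_B = 2; EF_B = 2+8 = 10
ES_C = 2; EF_C = 2+6 = 8
ES_D = 2; EF_D = 2+10 = 12
ES_E = 2; EF_E = 2+9 = 11
ES_F = 2; EF_F = 2+11 = 13
ES_G = max(EF_E=11, EF_F=13) = 13; EF_G = 13+6 = 19
ES_H = max(EF_B=10, EF_F=13) = 13; EF_H = 13+5 = 18
ES_I = max(EF_C=8, EF_D=12, EF_E=11, EF_G=19, EF_H=18) = 19; EF_I = 19+5 = 24
Expected project duration μ = 24 days. Critical path: A → F → G → I.

Variance along critical path = 0.111 + 1.778 + 1.778 + 1.778 = 5.444; σ = √5.444 = 2.333 days.
Z = (20 − 24) / 2.333 = -1.714
P(T ≤ 20) = Φ(-1.714) ≈ 0.043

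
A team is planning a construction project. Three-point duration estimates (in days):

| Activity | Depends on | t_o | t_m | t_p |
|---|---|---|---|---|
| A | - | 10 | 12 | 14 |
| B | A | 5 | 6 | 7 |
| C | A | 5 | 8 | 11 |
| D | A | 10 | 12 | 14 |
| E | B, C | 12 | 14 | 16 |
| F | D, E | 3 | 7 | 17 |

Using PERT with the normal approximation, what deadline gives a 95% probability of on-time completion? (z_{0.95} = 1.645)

te_A = (10 + 4·12 + 14)/6 = 72/6 = 12; σ²_A = ((14−10)/6)² = 0.444
te_B = (5 + 4·6 + 7)/6 = 36/6 = 6; σ²_B = ((7−5)/6)² = 0.111
te_C = (5 + 4·8 + 11)/6 = 48/6 = 8; σ²_C = ((11−5)/6)² = 1.000
te_D = (10 + 4·12 + 14)/6 = 72/6 = 12; σ²_D = ((14−10)/6)² = 0.444
te_E = (12 + 4·14 + 16)/6 = 84/6 = 14; σ²_E = ((16−12)/6)² = 0.444
te_F = (3 + 4·7 + 17)/6 = 48/6 = 8; σ²_F = ((17−3)/6)² = 5.444

Forward pass:
ES_A = 0; EF_A = 12
ES_B = 12; EF_B = 12+6 = 18
ES_C = 12; EF_C = 12+8 = 20
ES_D = 12; EF_D = 12+12 = 24
ES_E = max(EF_B=18, EF_C=20) = 20; EF_E = 20+14 = 34
ES_F = max(EF_D=24, EF_E=34) = 34; EF_F = 34+8 = 42
Expected project duration μ = 42 days. Critical path: A → C → E → F.

Variance along critical path = 0.444 + 1.000 + 0.444 + 5.444 = 7.333; σ = 2.708 days.
D = μ + z·σ = 42 + 1.645·2.708 = 46.5 days

46.5 days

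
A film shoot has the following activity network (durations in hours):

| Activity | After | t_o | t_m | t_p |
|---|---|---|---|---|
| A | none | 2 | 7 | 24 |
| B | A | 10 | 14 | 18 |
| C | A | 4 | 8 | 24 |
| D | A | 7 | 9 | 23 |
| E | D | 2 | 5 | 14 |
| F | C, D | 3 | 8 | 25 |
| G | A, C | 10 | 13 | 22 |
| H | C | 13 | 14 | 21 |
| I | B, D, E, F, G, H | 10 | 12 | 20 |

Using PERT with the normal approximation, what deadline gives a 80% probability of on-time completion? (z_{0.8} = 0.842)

te_A = (2 + 4·7 + 24)/6 = 54/6 = 9; σ²_A = ((24−2)/6)² = 13.444
te_B = (10 + 4·14 + 18)/6 = 84/6 = 14; σ²_B = ((18−10)/6)² = 1.778
te_C = (4 + 4·8 + 24)/6 = 60/6 = 10; σ²_C = ((24−4)/6)² = 11.111
te_D = (7 + 4·9 + 23)/6 = 66/6 = 11; σ²_D = ((23−7)/6)² = 7.111
te_E = (2 + 4·5 + 14)/6 = 36/6 = 6; σ²_E = ((14−2)/6)² = 4.000
te_F = (3 + 4·8 + 25)/6 = 60/6 = 10; σ²_F = ((25−3)/6)² = 13.444
te_G = (10 + 4·13 + 22)/6 = 84/6 = 14; σ²_G = ((22−10)/6)² = 4.000
te_H = (13 + 4·14 + 21)/6 = 90/6 = 15; σ²_H = ((21−13)/6)² = 1.778
te_I = (10 + 4·12 + 20)/6 = 78/6 = 13; σ²_I = ((20−10)/6)² = 2.778

Forward pass:
ES_A = 0; EF_A = 9
ES_B = 9; EF_B = 9+14 = 23
ES_C = 9; EF_C = 9+10 = 19
ES_D = 9; EF_D = 9+11 = 20
ES_E = 20; EF_E = 20+6 = 26
ES_F = max(EF_C=19, EF_D=20) = 20; EF_F = 20+10 = 30
ES_G = max(EF_A=9, EF_C=19) = 19; EF_G = 19+14 = 33
ES_H = 19; EF_H = 19+15 = 34
ES_I = max(EF_B=23, EF_D=20, EF_E=26, EF_F=30, EF_G=33, EF_H=34) = 34; EF_I = 34+13 = 47
Expected project duration μ = 47 hours. Critical path: A → C → H → I.

Variance along critical path = 13.444 + 11.111 + 1.778 + 2.778 = 29.111; σ = 5.395 hours.
D = μ + z·σ = 47 + 0.842·5.395 = 51.5 hours

51.5 hours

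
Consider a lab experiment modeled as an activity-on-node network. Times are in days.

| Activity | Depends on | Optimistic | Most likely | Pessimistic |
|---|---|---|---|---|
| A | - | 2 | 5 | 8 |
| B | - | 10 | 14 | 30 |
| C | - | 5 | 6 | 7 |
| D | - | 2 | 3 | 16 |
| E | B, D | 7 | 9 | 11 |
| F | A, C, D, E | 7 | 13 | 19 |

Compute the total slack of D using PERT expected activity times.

te_A = (2 + 4·5 + 8)/6 = 30/6 = 5
te_B = (10 + 4·14 + 30)/6 = 96/6 = 16
te_C = (5 + 4·6 + 7)/6 = 36/6 = 6
te_D = (2 + 4·3 + 16)/6 = 30/6 = 5
te_E = (7 + 4·9 + 11)/6 = 54/6 = 9
te_F = (7 + 4·13 + 19)/6 = 78/6 = 13

Forward pass:
ES_A = 0; EF_A = 5
ES_B = 0; EF_B = 16
ES_C = 0; EF_C = 6
ES_D = 0; EF_D = 5
ES_E = max(EF_B=16, EF_D=5) = 16; EF_E = 16+9 = 25
ES_F = max(EF_A=5, EF_C=6, EF_D=5, EF_E=25) = 25; EF_F = 25+13 = 38
Expected project duration μ = 38 days. Critical path: B → E → F.

Backward pass:
LF_F = 38; LS_F = 38−13 = 25
LF_E = LS_F = 25; LS_E = 25−9 = 16
LF_D = min(LS_E=16, LS_F=25) = 16; LS_D = 16−5 = 11
LF_C = LS_F = 25; LS_C = 25−6 = 19
LF_B = LS_E = 16; LS_B = 16−16 = 0
LF_A = LS_F = 25; LS_A = 25−5 = 20
Slack_D = LS_D − ES_D = 11 − 0 = 11

11 days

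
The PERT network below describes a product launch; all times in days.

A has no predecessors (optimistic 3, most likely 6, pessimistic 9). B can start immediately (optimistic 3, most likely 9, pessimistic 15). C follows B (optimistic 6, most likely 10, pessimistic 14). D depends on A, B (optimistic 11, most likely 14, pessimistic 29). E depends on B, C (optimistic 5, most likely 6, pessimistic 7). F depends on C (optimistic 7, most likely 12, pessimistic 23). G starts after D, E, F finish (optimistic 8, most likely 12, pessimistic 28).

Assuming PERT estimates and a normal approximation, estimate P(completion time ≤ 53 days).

te_A = (3 + 4·6 + 9)/6 = 36/6 = 6; σ²_A = ((9−3)/6)² = 1.000
te_B = (3 + 4·9 + 15)/6 = 54/6 = 9; σ²_B = ((15−3)/6)² = 4.000
te_C = (6 + 4·10 + 14)/6 = 60/6 = 10; σ²_C = ((14−6)/6)² = 1.778
te_D = (11 + 4·14 + 29)/6 = 96/6 = 16; σ²_D = ((29−11)/6)² = 9.000
te_E = (5 + 4·6 + 7)/6 = 36/6 = 6; σ²_E = ((7−5)/6)² = 0.111
te_F = (7 + 4·12 + 23)/6 = 78/6 = 13; σ²_F = ((23−7)/6)² = 7.111
te_G = (8 + 4·12 + 28)/6 = 84/6 = 14; σ²_G = ((28−8)/6)² = 11.111

Forward pass:
ES_A = 0; EF_A = 6
ES_B = 0; EF_B = 9
ES_C = 9; EF_C = 9+10 = 19
ES_D = max(EF_A=6, EF_B=9) = 9; EF_D = 9+16 = 25
ES_E = max(EF_B=9, EF_C=19) = 19; EF_E = 19+6 = 25
ES_F = 19; EF_F = 19+13 = 32
ES_G = max(EF_D=25, EF_E=25, EF_F=32) = 32; EF_G = 32+14 = 46
Expected project duration μ = 46 days. Critical path: B → C → F → G.

Variance along critical path = 4.000 + 1.778 + 7.111 + 11.111 = 24.000; σ = √24.000 = 4.899 days.
Z = (53 − 46) / 4.899 = 1.429
P(T ≤ 53) = Φ(1.429) ≈ 0.923

0.923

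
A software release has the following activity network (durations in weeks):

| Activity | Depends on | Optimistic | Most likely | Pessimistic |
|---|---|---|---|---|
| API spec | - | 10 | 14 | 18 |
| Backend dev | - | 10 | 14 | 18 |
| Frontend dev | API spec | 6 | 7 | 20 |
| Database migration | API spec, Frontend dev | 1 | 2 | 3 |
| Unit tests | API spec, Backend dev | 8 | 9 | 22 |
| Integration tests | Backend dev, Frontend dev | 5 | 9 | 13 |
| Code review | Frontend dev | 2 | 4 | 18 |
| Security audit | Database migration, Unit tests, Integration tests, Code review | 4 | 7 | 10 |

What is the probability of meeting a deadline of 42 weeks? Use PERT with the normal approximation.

te_API spec = (10 + 4·14 + 18)/6 = 84/6 = 14; σ²_API spec = ((18−10)/6)² = 1.778
te_Backend dev = (10 + 4·14 + 18)/6 = 84/6 = 14; σ²_Backend dev = ((18−10)/6)² = 1.778
te_Frontend dev = (6 + 4·7 + 20)/6 = 54/6 = 9; σ²_Frontend dev = ((20−6)/6)² = 5.444
te_Database migration = (1 + 4·2 + 3)/6 = 12/6 = 2; σ²_Database migration = ((3−1)/6)² = 0.111
te_Unit tests = (8 + 4·9 + 22)/6 = 66/6 = 11; σ²_Unit tests = ((22−8)/6)² = 5.444
te_Integration tests = (5 + 4·9 + 13)/6 = 54/6 = 9; σ²_Integration tests = ((13−5)/6)² = 1.778
te_Code review = (2 + 4·4 + 18)/6 = 36/6 = 6; σ²_Code review = ((18−2)/6)² = 7.111
te_Security audit = (4 + 4·7 + 10)/6 = 42/6 = 7; σ²_Security audit = ((10−4)/6)² = 1.000

Forward pass:
ES_API spec = 0; EF_API spec = 14
ES_Backend dev = 0; EF_Backend dev = 14
ES_Frontend dev = 14; EF_Frontend dev = 14+9 = 23
ES_Database migration = max(EF_API spec=14, EF_Frontend dev=23) = 23; EF_Database migration = 23+2 = 25
ES_Unit tests = max(EF_API spec=14, EF_Backend dev=14) = 14; EF_Unit tests = 14+11 = 25
ES_Integration tests = max(EF_Backend dev=14, EF_Frontend dev=23) = 23; EF_Integration tests = 23+9 = 32
ES_Code review = 23; EF_Code review = 23+6 = 29
ES_Security audit = max(EF_Database migration=25, EF_Unit tests=25, EF_Integration tests=32, EF_Code review=29) = 32; EF_Security audit = 32+7 = 39
Expected project duration μ = 39 weeks. Critical path: API spec → Frontend dev → Integration tests → Security audit.

Variance along critical path = 1.778 + 5.444 + 1.778 + 1.000 = 10.000; σ = √10.000 = 3.162 weeks.
Z = (42 − 39) / 3.162 = 0.949
P(T ≤ 42) = Φ(0.949) ≈ 0.829

0.829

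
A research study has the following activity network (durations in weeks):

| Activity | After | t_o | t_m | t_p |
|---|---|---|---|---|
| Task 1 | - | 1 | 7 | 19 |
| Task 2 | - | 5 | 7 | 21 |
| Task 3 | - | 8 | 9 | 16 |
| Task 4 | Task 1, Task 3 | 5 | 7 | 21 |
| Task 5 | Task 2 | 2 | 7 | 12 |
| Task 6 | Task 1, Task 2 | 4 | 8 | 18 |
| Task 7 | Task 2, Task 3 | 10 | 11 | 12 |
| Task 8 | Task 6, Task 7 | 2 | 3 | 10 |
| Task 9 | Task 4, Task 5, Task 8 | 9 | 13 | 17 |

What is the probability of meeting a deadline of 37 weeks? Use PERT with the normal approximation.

0.334

te_Task 1 = (1 + 4·7 + 19)/6 = 48/6 = 8; σ²_Task 1 = ((19−1)/6)² = 9.000
te_Task 2 = (5 + 4·7 + 21)/6 = 54/6 = 9; σ²_Task 2 = ((21−5)/6)² = 7.111
te_Task 3 = (8 + 4·9 + 16)/6 = 60/6 = 10; σ²_Task 3 = ((16−8)/6)² = 1.778
te_Task 4 = (5 + 4·7 + 21)/6 = 54/6 = 9; σ²_Task 4 = ((21−5)/6)² = 7.111
te_Task 5 = (2 + 4·7 + 12)/6 = 42/6 = 7; σ²_Task 5 = ((12−2)/6)² = 2.778
te_Task 6 = (4 + 4·8 + 18)/6 = 54/6 = 9; σ²_Task 6 = ((18−4)/6)² = 5.444
te_Task 7 = (10 + 4·11 + 12)/6 = 66/6 = 11; σ²_Task 7 = ((12−10)/6)² = 0.111
te_Task 8 = (2 + 4·3 + 10)/6 = 24/6 = 4; σ²_Task 8 = ((10−2)/6)² = 1.778
te_Task 9 = (9 + 4·13 + 17)/6 = 78/6 = 13; σ²_Task 9 = ((17−9)/6)² = 1.778

Forward pass:
ES_Task 1 = 0; EF_Task 1 = 8
ES_Task 2 = 0; EF_Task 2 = 9
ES_Task 3 = 0; EF_Task 3 = 10
ES_Task 4 = max(EF_Task 1=8, EF_Task 3=10) = 10; EF_Task 4 = 10+9 = 19
ES_Task 5 = 9; EF_Task 5 = 9+7 = 16
ES_Task 6 = max(EF_Task 1=8, EF_Task 2=9) = 9; EF_Task 6 = 9+9 = 18
ES_Task 7 = max(EF_Task 2=9, EF_Task 3=10) = 10; EF_Task 7 = 10+11 = 21
ES_Task 8 = max(EF_Task 6=18, EF_Task 7=21) = 21; EF_Task 8 = 21+4 = 25
ES_Task 9 = max(EF_Task 4=19, EF_Task 5=16, EF_Task 8=25) = 25; EF_Task 9 = 25+13 = 38
Expected project duration μ = 38 weeks. Critical path: Task 3 → Task 7 → Task 8 → Task 9.

Variance along critical path = 1.778 + 0.111 + 1.778 + 1.778 = 5.444; σ = √5.444 = 2.333 weeks.
Z = (37 − 38) / 2.333 = -0.429
P(T ≤ 37) = Φ(-0.429) ≈ 0.334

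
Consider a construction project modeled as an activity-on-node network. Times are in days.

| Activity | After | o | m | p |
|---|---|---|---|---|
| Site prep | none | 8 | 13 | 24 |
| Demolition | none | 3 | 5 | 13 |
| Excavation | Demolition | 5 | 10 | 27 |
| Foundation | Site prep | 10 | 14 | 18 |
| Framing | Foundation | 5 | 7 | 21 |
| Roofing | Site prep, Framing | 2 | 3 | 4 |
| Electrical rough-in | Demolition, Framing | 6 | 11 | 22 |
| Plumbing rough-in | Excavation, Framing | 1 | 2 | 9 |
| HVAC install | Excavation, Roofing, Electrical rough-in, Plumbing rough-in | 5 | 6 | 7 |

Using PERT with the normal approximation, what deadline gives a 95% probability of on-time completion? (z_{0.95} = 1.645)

62.9 days

te_Site prep = (8 + 4·13 + 24)/6 = 84/6 = 14; σ²_Site prep = ((24−8)/6)² = 7.111
te_Demolition = (3 + 4·5 + 13)/6 = 36/6 = 6; σ²_Demolition = ((13−3)/6)² = 2.778
te_Excavation = (5 + 4·10 + 27)/6 = 72/6 = 12; σ²_Excavation = ((27−5)/6)² = 13.444
te_Foundation = (10 + 4·14 + 18)/6 = 84/6 = 14; σ²_Foundation = ((18−10)/6)² = 1.778
te_Framing = (5 + 4·7 + 21)/6 = 54/6 = 9; σ²_Framing = ((21−5)/6)² = 7.111
te_Roofing = (2 + 4·3 + 4)/6 = 18/6 = 3; σ²_Roofing = ((4−2)/6)² = 0.111
te_Electrical rough-in = (6 + 4·11 + 22)/6 = 72/6 = 12; σ²_Electrical rough-in = ((22−6)/6)² = 7.111
te_Plumbing rough-in = (1 + 4·2 + 9)/6 = 18/6 = 3; σ²_Plumbing rough-in = ((9−1)/6)² = 1.778
te_HVAC install = (5 + 4·6 + 7)/6 = 36/6 = 6; σ²_HVAC install = ((7−5)/6)² = 0.111

Forward pass:
ES_Site prep = 0; EF_Site prep = 14
ES_Demolition = 0; EF_Demolition = 6
ES_Excavation = 6; EF_Excavation = 6+12 = 18
ES_Foundation = 14; EF_Foundation = 14+14 = 28
ES_Framing = 28; EF_Framing = 28+9 = 37
ES_Roofing = max(EF_Site prep=14, EF_Framing=37) = 37; EF_Roofing = 37+3 = 40
ES_Electrical rough-in = max(EF_Demolition=6, EF_Framing=37) = 37; EF_Electrical rough-in = 37+12 = 49
ES_Plumbing rough-in = max(EF_Excavation=18, EF_Framing=37) = 37; EF_Plumbing rough-in = 37+3 = 40
ES_HVAC install = max(EF_Excavation=18, EF_Roofing=40, EF_Electrical rough-in=49, EF_Plumbing rough-in=40) = 49; EF_HVAC install = 49+6 = 55
Expected project duration μ = 55 days. Critical path: Site prep → Foundation → Framing → Electrical rough-in → HVAC install.

Variance along critical path = 7.111 + 1.778 + 7.111 + 7.111 + 0.111 = 23.222; σ = 4.819 days.
D = μ + z·σ = 55 + 1.645·4.819 = 62.9 days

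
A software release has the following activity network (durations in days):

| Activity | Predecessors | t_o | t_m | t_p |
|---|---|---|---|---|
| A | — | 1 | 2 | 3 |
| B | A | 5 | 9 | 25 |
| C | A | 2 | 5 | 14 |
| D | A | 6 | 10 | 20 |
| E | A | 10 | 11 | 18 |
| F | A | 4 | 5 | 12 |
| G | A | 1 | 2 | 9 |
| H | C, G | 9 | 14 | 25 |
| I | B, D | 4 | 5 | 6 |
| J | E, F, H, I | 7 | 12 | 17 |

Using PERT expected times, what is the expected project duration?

te_A = (1 + 4·2 + 3)/6 = 12/6 = 2
te_B = (5 + 4·9 + 25)/6 = 66/6 = 11
te_C = (2 + 4·5 + 14)/6 = 36/6 = 6
te_D = (6 + 4·10 + 20)/6 = 66/6 = 11
te_E = (10 + 4·11 + 18)/6 = 72/6 = 12
te_F = (4 + 4·5 + 12)/6 = 36/6 = 6
te_G = (1 + 4·2 + 9)/6 = 18/6 = 3
te_H = (9 + 4·14 + 25)/6 = 90/6 = 15
te_I = (4 + 4·5 + 6)/6 = 30/6 = 5
te_J = (7 + 4·12 + 17)/6 = 72/6 = 12

Forward pass:
ES_A = 0; EF_A = 2
ES_B = 2; EF_B = 2+11 = 13
ES_C = 2; EF_C = 2+6 = 8
ES_D = 2; EF_D = 2+11 = 13
ES_E = 2; EF_E = 2+12 = 14
ES_F = 2; EF_F = 2+6 = 8
ES_G = 2; EF_G = 2+3 = 5
ES_H = max(EF_C=8, EF_G=5) = 8; EF_H = 8+15 = 23
ES_I = max(EF_B=13, EF_D=13) = 13; EF_I = 13+5 = 18
ES_J = max(EF_E=14, EF_F=8, EF_H=23, EF_I=18) = 23; EF_J = 23+12 = 35
Expected project duration μ = 35 days. Critical path: A → C → H → J.

35 days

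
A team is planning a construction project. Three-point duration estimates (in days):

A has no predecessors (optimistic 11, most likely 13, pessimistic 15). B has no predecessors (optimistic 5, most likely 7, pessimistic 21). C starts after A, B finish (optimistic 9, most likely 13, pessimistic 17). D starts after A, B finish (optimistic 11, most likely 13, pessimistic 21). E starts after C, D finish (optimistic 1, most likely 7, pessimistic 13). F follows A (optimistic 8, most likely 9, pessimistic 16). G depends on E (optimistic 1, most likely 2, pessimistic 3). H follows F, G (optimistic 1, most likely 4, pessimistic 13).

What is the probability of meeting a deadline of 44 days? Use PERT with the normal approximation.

0.814

te_A = (11 + 4·13 + 15)/6 = 78/6 = 13; σ²_A = ((15−11)/6)² = 0.444
te_B = (5 + 4·7 + 21)/6 = 54/6 = 9; σ²_B = ((21−5)/6)² = 7.111
te_C = (9 + 4·13 + 17)/6 = 78/6 = 13; σ²_C = ((17−9)/6)² = 1.778
te_D = (11 + 4·13 + 21)/6 = 84/6 = 14; σ²_D = ((21−11)/6)² = 2.778
te_E = (1 + 4·7 + 13)/6 = 42/6 = 7; σ²_E = ((13−1)/6)² = 4.000
te_F = (8 + 4·9 + 16)/6 = 60/6 = 10; σ²_F = ((16−8)/6)² = 1.778
te_G = (1 + 4·2 + 3)/6 = 12/6 = 2; σ²_G = ((3−1)/6)² = 0.111
te_H = (1 + 4·4 + 13)/6 = 30/6 = 5; σ²_H = ((13−1)/6)² = 4.000

Forward pass:
ES_A = 0; EF_A = 13
ES_B = 0; EF_B = 9
ES_C = max(EF_A=13, EF_B=9) = 13; EF_C = 13+13 = 26
ES_D = max(EF_A=13, EF_B=9) = 13; EF_D = 13+14 = 27
ES_E = max(EF_C=26, EF_D=27) = 27; EF_E = 27+7 = 34
ES_F = 13; EF_F = 13+10 = 23
ES_G = 34; EF_G = 34+2 = 36
ES_H = max(EF_F=23, EF_G=36) = 36; EF_H = 36+5 = 41
Expected project duration μ = 41 days. Critical path: A → D → E → G → H.

Variance along critical path = 0.444 + 2.778 + 4.000 + 0.111 + 4.000 = 11.333; σ = √11.333 = 3.367 days.
Z = (44 − 41) / 3.367 = 0.891
P(T ≤ 44) = Φ(0.891) ≈ 0.814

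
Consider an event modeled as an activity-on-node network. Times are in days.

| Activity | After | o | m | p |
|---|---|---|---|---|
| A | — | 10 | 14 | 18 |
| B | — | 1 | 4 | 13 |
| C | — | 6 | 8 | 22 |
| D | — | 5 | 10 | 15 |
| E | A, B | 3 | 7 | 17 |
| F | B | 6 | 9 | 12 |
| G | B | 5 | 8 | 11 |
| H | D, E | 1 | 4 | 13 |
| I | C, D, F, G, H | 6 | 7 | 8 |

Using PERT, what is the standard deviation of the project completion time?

te_A = (10 + 4·14 + 18)/6 = 84/6 = 14; σ²_A = ((18−10)/6)² = 1.778
te_B = (1 + 4·4 + 13)/6 = 30/6 = 5; σ²_B = ((13−1)/6)² = 4.000
te_C = (6 + 4·8 + 22)/6 = 60/6 = 10; σ²_C = ((22−6)/6)² = 7.111
te_D = (5 + 4·10 + 15)/6 = 60/6 = 10; σ²_D = ((15−5)/6)² = 2.778
te_E = (3 + 4·7 + 17)/6 = 48/6 = 8; σ²_E = ((17−3)/6)² = 5.444
te_F = (6 + 4·9 + 12)/6 = 54/6 = 9; σ²_F = ((12−6)/6)² = 1.000
te_G = (5 + 4·8 + 11)/6 = 48/6 = 8; σ²_G = ((11−5)/6)² = 1.000
te_H = (1 + 4·4 + 13)/6 = 30/6 = 5; σ²_H = ((13−1)/6)² = 4.000
te_I = (6 + 4·7 + 8)/6 = 42/6 = 7; σ²_I = ((8−6)/6)² = 0.111

Forward pass:
ES_A = 0; EF_A = 14
ES_B = 0; EF_B = 5
ES_C = 0; EF_C = 10
ES_D = 0; EF_D = 10
ES_E = max(EF_A=14, EF_B=5) = 14; EF_E = 14+8 = 22
ES_F = 5; EF_F = 5+9 = 14
ES_G = 5; EF_G = 5+8 = 13
ES_H = max(EF_D=10, EF_E=22) = 22; EF_H = 22+5 = 27
ES_I = max(EF_C=10, EF_D=10, EF_F=14, EF_G=13, EF_H=27) = 27; EF_I = 27+7 = 34
Expected project duration μ = 34 days. Critical path: A → E → H → I.

Variance along critical path = 1.778 + 5.444 + 4.000 + 0.111 = 11.333
σ = √11.333 = 3.367 days

3.37 days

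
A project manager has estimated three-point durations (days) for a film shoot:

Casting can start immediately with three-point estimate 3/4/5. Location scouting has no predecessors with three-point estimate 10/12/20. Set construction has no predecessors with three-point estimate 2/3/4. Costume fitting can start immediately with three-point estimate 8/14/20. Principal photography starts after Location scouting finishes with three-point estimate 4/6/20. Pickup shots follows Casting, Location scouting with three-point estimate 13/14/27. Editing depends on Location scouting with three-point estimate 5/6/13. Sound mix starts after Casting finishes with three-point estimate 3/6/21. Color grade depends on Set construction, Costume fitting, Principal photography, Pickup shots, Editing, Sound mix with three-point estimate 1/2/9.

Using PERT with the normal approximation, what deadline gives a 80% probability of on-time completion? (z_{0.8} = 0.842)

te_Casting = (3 + 4·4 + 5)/6 = 24/6 = 4; σ²_Casting = ((5−3)/6)² = 0.111
te_Location scouting = (10 + 4·12 + 20)/6 = 78/6 = 13; σ²_Location scouting = ((20−10)/6)² = 2.778
te_Set construction = (2 + 4·3 + 4)/6 = 18/6 = 3; σ²_Set construction = ((4−2)/6)² = 0.111
te_Costume fitting = (8 + 4·14 + 20)/6 = 84/6 = 14; σ²_Costume fitting = ((20−8)/6)² = 4.000
te_Principal photography = (4 + 4·6 + 20)/6 = 48/6 = 8; σ²_Principal photography = ((20−4)/6)² = 7.111
te_Pickup shots = (13 + 4·14 + 27)/6 = 96/6 = 16; σ²_Pickup shots = ((27−13)/6)² = 5.444
te_Editing = (5 + 4·6 + 13)/6 = 42/6 = 7; σ²_Editing = ((13−5)/6)² = 1.778
te_Sound mix = (3 + 4·6 + 21)/6 = 48/6 = 8; σ²_Sound mix = ((21−3)/6)² = 9.000
te_Color grade = (1 + 4·2 + 9)/6 = 18/6 = 3; σ²_Color grade = ((9−1)/6)² = 1.778

Forward pass:
ES_Casting = 0; EF_Casting = 4
ES_Location scouting = 0; EF_Location scouting = 13
ES_Set construction = 0; EF_Set construction = 3
ES_Costume fitting = 0; EF_Costume fitting = 14
ES_Principal photography = 13; EF_Principal photography = 13+8 = 21
ES_Pickup shots = max(EF_Casting=4, EF_Location scouting=13) = 13; EF_Pickup shots = 13+16 = 29
ES_Editing = 13; EF_Editing = 13+7 = 20
ES_Sound mix = 4; EF_Sound mix = 4+8 = 12
ES_Color grade = max(EF_Set construction=3, EF_Costume fitting=14, EF_Principal photography=21, EF_Pickup shots=29, EF_Editing=20, EF_Sound mix=12) = 29; EF_Color grade = 29+3 = 32
Expected project duration μ = 32 days. Critical path: Location scouting → Pickup shots → Color grade.

Variance along critical path = 2.778 + 5.444 + 1.778 = 10.000; σ = 3.162 days.
D = μ + z·σ = 32 + 0.842·3.162 = 34.7 days

34.7 days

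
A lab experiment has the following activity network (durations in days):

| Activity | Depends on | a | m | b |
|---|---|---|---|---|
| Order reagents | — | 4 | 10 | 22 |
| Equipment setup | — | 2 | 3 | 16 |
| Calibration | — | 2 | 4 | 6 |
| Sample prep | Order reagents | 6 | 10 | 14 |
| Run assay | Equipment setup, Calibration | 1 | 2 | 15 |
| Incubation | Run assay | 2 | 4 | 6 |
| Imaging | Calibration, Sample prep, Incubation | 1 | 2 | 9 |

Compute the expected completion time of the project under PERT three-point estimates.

24 days

te_Order reagents = (4 + 4·10 + 22)/6 = 66/6 = 11
te_Equipment setup = (2 + 4·3 + 16)/6 = 30/6 = 5
te_Calibration = (2 + 4·4 + 6)/6 = 24/6 = 4
te_Sample prep = (6 + 4·10 + 14)/6 = 60/6 = 10
te_Run assay = (1 + 4·2 + 15)/6 = 24/6 = 4
te_Incubation = (2 + 4·4 + 6)/6 = 24/6 = 4
te_Imaging = (1 + 4·2 + 9)/6 = 18/6 = 3

Forward pass:
ES_Order reagents = 0; EF_Order reagents = 11
ES_Equipment setup = 0; EF_Equipment setup = 5
ES_Calibration = 0; EF_Calibration = 4
ES_Sample prep = 11; EF_Sample prep = 11+10 = 21
ES_Run assay = max(EF_Equipment setup=5, EF_Calibration=4) = 5; EF_Run assay = 5+4 = 9
ES_Incubation = 9; EF_Incubation = 9+4 = 13
ES_Imaging = max(EF_Calibration=4, EF_Sample prep=21, EF_Incubation=13) = 21; EF_Imaging = 21+3 = 24
Expected project duration μ = 24 days. Critical path: Order reagents → Sample prep → Imaging.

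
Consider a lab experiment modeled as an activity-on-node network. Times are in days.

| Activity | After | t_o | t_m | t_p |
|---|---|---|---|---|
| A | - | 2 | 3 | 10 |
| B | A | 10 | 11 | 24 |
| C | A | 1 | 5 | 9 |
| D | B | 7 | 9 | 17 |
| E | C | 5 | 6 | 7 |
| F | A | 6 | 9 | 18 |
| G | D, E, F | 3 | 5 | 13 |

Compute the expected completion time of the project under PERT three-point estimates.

te_A = (2 + 4·3 + 10)/6 = 24/6 = 4
te_B = (10 + 4·11 + 24)/6 = 78/6 = 13
te_C = (1 + 4·5 + 9)/6 = 30/6 = 5
te_D = (7 + 4·9 + 17)/6 = 60/6 = 10
te_E = (5 + 4·6 + 7)/6 = 36/6 = 6
te_F = (6 + 4·9 + 18)/6 = 60/6 = 10
te_G = (3 + 4·5 + 13)/6 = 36/6 = 6

Forward pass:
ES_A = 0; EF_A = 4
ES_B = 4; EF_B = 4+13 = 17
ES_C = 4; EF_C = 4+5 = 9
ES_D = 17; EF_D = 17+10 = 27
ES_E = 9; EF_E = 9+6 = 15
ES_F = 4; EF_F = 4+10 = 14
ES_G = max(EF_D=27, EF_E=15, EF_F=14) = 27; EF_G = 27+6 = 33
Expected project duration μ = 33 days. Critical path: A → B → D → G.

33 days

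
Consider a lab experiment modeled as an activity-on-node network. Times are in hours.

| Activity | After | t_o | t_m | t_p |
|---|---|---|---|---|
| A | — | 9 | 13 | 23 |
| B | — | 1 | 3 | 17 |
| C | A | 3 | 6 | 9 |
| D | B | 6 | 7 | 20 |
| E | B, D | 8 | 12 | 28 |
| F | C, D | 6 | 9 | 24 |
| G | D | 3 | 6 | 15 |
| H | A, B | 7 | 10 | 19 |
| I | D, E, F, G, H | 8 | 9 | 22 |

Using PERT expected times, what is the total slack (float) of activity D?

te_A = (9 + 4·13 + 23)/6 = 84/6 = 14
te_B = (1 + 4·3 + 17)/6 = 30/6 = 5
te_C = (3 + 4·6 + 9)/6 = 36/6 = 6
te_D = (6 + 4·7 + 20)/6 = 54/6 = 9
te_E = (8 + 4·12 + 28)/6 = 84/6 = 14
te_F = (6 + 4·9 + 24)/6 = 66/6 = 11
te_G = (3 + 4·6 + 15)/6 = 42/6 = 7
te_H = (7 + 4·10 + 19)/6 = 66/6 = 11
te_I = (8 + 4·9 + 22)/6 = 66/6 = 11

Forward pass:
ES_A = 0; EF_A = 14
ES_B = 0; EF_B = 5
ES_C = 14; EF_C = 14+6 = 20
ES_D = 5; EF_D = 5+9 = 14
ES_E = max(EF_B=5, EF_D=14) = 14; EF_E = 14+14 = 28
ES_F = max(EF_C=20, EF_D=14) = 20; EF_F = 20+11 = 31
ES_G = 14; EF_G = 14+7 = 21
ES_H = max(EF_A=14, EF_B=5) = 14; EF_H = 14+11 = 25
ES_I = max(EF_D=14, EF_E=28, EF_F=31, EF_G=21, EF_H=25) = 31; EF_I = 31+11 = 42
Expected project duration μ = 42 hours. Critical path: A → C → F → I.

Backward pass:
LF_I = 42; LS_I = 42−11 = 31
LF_H = LS_I = 31; LS_H = 31−11 = 20
LF_G = LS_I = 31; LS_G = 31−7 = 24
LF_F = LS_I = 31; LS_F = 31−11 = 20
LF_E = LS_I = 31; LS_E = 31−14 = 17
LF_D = min(LS_E=17, LS_F=20, LS_G=24, LS_I=31) = 17; LS_D = 17−9 = 8
LF_C = LS_F = 20; LS_C = 20−6 = 14
LF_B = min(LS_D=8, LS_E=17, LS_H=20) = 8; LS_B = 8−5 = 3
LF_A = min(LS_C=14, LS_H=20) = 14; LS_A = 14−14 = 0
Slack_D = LS_D − ES_D = 8 − 5 = 3

3 hours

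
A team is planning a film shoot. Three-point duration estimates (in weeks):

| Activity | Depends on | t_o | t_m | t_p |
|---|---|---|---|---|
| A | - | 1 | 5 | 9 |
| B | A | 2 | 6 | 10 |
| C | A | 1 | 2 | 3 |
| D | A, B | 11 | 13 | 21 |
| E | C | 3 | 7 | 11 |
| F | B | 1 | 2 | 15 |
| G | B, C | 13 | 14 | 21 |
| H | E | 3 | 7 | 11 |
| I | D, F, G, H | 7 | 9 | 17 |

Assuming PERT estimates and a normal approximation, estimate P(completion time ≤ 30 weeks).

0.018

te_A = (1 + 4·5 + 9)/6 = 30/6 = 5; σ²_A = ((9−1)/6)² = 1.778
te_B = (2 + 4·6 + 10)/6 = 36/6 = 6; σ²_B = ((10−2)/6)² = 1.778
te_C = (1 + 4·2 + 3)/6 = 12/6 = 2; σ²_C = ((3−1)/6)² = 0.111
te_D = (11 + 4·13 + 21)/6 = 84/6 = 14; σ²_D = ((21−11)/6)² = 2.778
te_E = (3 + 4·7 + 11)/6 = 42/6 = 7; σ²_E = ((11−3)/6)² = 1.778
te_F = (1 + 4·2 + 15)/6 = 24/6 = 4; σ²_F = ((15−1)/6)² = 5.444
te_G = (13 + 4·14 + 21)/6 = 90/6 = 15; σ²_G = ((21−13)/6)² = 1.778
te_H = (3 + 4·7 + 11)/6 = 42/6 = 7; σ²_H = ((11−3)/6)² = 1.778
te_I = (7 + 4·9 + 17)/6 = 60/6 = 10; σ²_I = ((17−7)/6)² = 2.778

Forward pass:
ES_A = 0; EF_A = 5
ES_B = 5; EF_B = 5+6 = 11
ES_C = 5; EF_C = 5+2 = 7
ES_D = max(EF_A=5, EF_B=11) = 11; EF_D = 11+14 = 25
ES_E = 7; EF_E = 7+7 = 14
ES_F = 11; EF_F = 11+4 = 15
ES_G = max(EF_B=11, EF_C=7) = 11; EF_G = 11+15 = 26
ES_H = 14; EF_H = 14+7 = 21
ES_I = max(EF_D=25, EF_F=15, EF_G=26, EF_H=21) = 26; EF_I = 26+10 = 36
Expected project duration μ = 36 weeks. Critical path: A → B → G → I.

Variance along critical path = 1.778 + 1.778 + 1.778 + 2.778 = 8.111; σ = √8.111 = 2.848 weeks.
Z = (30 − 36) / 2.848 = -2.107
P(T ≤ 30) = Φ(-2.107) ≈ 0.018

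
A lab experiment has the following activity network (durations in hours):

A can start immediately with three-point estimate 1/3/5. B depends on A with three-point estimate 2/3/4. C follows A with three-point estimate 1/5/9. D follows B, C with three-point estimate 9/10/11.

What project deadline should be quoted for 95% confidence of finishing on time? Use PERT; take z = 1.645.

20.5 hours

te_A = (1 + 4·3 + 5)/6 = 18/6 = 3; σ²_A = ((5−1)/6)² = 0.444
te_B = (2 + 4·3 + 4)/6 = 18/6 = 3; σ²_B = ((4−2)/6)² = 0.111
te_C = (1 + 4·5 + 9)/6 = 30/6 = 5; σ²_C = ((9−1)/6)² = 1.778
te_D = (9 + 4·10 + 11)/6 = 60/6 = 10; σ²_D = ((11−9)/6)² = 0.111

Forward pass:
ES_A = 0; EF_A = 3
ES_B = 3; EF_B = 3+3 = 6
ES_C = 3; EF_C = 3+5 = 8
ES_D = max(EF_B=6, EF_C=8) = 8; EF_D = 8+10 = 18
Expected project duration μ = 18 hours. Critical path: A → C → D.

Variance along critical path = 0.444 + 1.778 + 0.111 = 2.333; σ = 1.528 hours.
D = μ + z·σ = 18 + 1.645·1.528 = 20.5 hours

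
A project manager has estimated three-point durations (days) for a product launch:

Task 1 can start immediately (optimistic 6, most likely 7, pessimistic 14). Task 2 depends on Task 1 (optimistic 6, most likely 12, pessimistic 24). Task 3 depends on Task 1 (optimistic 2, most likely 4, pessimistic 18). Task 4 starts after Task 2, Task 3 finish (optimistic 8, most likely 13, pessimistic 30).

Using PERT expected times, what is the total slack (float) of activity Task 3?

7 days

te_Task 1 = (6 + 4·7 + 14)/6 = 48/6 = 8
te_Task 2 = (6 + 4·12 + 24)/6 = 78/6 = 13
te_Task 3 = (2 + 4·4 + 18)/6 = 36/6 = 6
te_Task 4 = (8 + 4·13 + 30)/6 = 90/6 = 15

Forward pass:
ES_Task 1 = 0; EF_Task 1 = 8
ES_Task 2 = 8; EF_Task 2 = 8+13 = 21
ES_Task 3 = 8; EF_Task 3 = 8+6 = 14
ES_Task 4 = max(EF_Task 2=21, EF_Task 3=14) = 21; EF_Task 4 = 21+15 = 36
Expected project duration μ = 36 days. Critical path: Task 1 → Task 2 → Task 4.

Backward pass:
LF_Task 4 = 36; LS_Task 4 = 36−15 = 21
LF_Task 3 = LS_Task 4 = 21; LS_Task 3 = 21−6 = 15
LF_Task 2 = LS_Task 4 = 21; LS_Task 2 = 21−13 = 8
LF_Task 1 = min(LS_Task 2=8, LS_Task 3=15) = 8; LS_Task 1 = 8−8 = 0
Slack_Task 3 = LS_Task 3 − ES_Task 3 = 15 − 8 = 7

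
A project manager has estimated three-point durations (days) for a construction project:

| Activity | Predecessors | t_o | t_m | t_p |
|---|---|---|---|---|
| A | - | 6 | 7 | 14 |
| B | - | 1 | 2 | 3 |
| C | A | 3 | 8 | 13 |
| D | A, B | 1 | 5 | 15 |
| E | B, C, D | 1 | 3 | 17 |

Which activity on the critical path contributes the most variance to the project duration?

te_A = (6 + 4·7 + 14)/6 = 48/6 = 8; σ²_A = ((14−6)/6)² = 1.778
te_B = (1 + 4·2 + 3)/6 = 12/6 = 2; σ²_B = ((3−1)/6)² = 0.111
te_C = (3 + 4·8 + 13)/6 = 48/6 = 8; σ²_C = ((13−3)/6)² = 2.778
te_D = (1 + 4·5 + 15)/6 = 36/6 = 6; σ²_D = ((15−1)/6)² = 5.444
te_E = (1 + 4·3 + 17)/6 = 30/6 = 5; σ²_E = ((17−1)/6)² = 7.111

Forward pass:
ES_A = 0; EF_A = 8
ES_B = 0; EF_B = 2
ES_C = 8; EF_C = 8+8 = 16
ES_D = max(EF_A=8, EF_B=2) = 8; EF_D = 8+6 = 14
ES_E = max(EF_B=2, EF_C=16, EF_D=14) = 16; EF_E = 16+5 = 21
Expected project duration μ = 21 days. Critical path: A → C → E.

Variances on critical path: σ²_A=1.778, σ²_C=2.778, σ²_E=7.111.
Largest is σ²_E = 7.111.

E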